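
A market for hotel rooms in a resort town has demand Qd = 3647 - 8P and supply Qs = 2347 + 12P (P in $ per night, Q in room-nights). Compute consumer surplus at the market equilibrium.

Set Qd = Qs: 3647 - 8P = 2347 + 12P, so 1300 = 20P and P* = 65.
Substitute back: Q* = 3647 - 8(65) = 3127.
Demand choke price (Qd = 0): P = 3647/8 = 455.875. Consumer surplus = ½ × (455.875 - 65) × 3127 = 611133.0625.

Consumer surplus = 611133.0625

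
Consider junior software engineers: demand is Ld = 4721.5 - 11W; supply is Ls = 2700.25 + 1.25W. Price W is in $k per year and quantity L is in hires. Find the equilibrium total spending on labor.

Equating demand and supply, 4721.5 - 11W = 2700.25 + 1.25W gives 12.25W = 2021.25, so W* = 165.
From the demand curve, L* = 4721.5 - 11(165) = 2906.5.
Total spending on labor = W* × L* = 165 × 2906.5 = 479572.5.

Total spending on labor = 479572.5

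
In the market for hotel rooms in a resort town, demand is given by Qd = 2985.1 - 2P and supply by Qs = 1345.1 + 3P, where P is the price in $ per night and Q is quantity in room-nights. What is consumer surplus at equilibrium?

Set Qd = Qs: 2985.1 - 2P = 1345.1 + 3P, so 1640 = 5P and P* = 328.
Then Q* = 2985.1 - 2(328) = 2329.1.
Demand choke price (Qd = 0): P = 2985.1/2 = 1492.55. Consumer surplus = ½ × (1492.55 - 328) × 2329.1 = 1356176.7025.

Consumer surplus = 1356176.7025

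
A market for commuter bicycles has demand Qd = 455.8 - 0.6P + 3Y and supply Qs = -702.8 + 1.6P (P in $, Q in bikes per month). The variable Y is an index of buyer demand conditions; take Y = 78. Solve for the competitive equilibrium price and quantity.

P* = 633, Q* = 310

With Y = 78, demand is Qd = 689.8 - 0.6P.
Equating demand and supply, 689.8 - 0.6P = -702.8 + 1.6P gives 2.2P = 1392.6, so P* = 633.
Plugging P* into demand: Q* = 689.8 - 0.6(633) = 310.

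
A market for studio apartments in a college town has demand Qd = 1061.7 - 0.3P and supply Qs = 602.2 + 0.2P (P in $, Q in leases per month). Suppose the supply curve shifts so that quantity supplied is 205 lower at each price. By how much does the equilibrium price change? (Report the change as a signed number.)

Equating demand and supply, 1061.7 - 0.3P = 602.2 + 0.2P gives 0.5P = 459.5, so P* = 919.
Then Q* = 1061.7 - 0.3(919) = 786.
After the shift, supply is Qs = 397.2 + 0.2P.
The new intersection has 664.5 = 0.5P, i.e. P = 1329, Q = 663.
ΔP = 1329 - 919 = 410.

ΔP = 410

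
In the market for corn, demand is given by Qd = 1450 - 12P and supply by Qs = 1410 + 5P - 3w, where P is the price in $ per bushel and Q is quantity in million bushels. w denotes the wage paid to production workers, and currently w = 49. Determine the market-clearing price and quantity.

With w = 49, supply is Qs = 1263 + 5P.
The market clears where 1450 - 12P = 1263 + 5P. Rearranging, 17P = 187, hence P* = 11.
Plugging P* into demand: Q* = 1450 - 12(11) = 1318.

P* = 11, Q* = 1318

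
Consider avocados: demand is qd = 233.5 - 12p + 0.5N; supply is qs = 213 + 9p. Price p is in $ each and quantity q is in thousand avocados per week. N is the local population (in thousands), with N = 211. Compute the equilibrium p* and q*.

p* = 6, q* = 267

With N = 211, demand is qd = 339 - 12p.
Set qd = qs: 339 - 12p = 213 + 9p, so 126 = 21p and p* = 6.
From the demand curve, q* = 339 - 12(6) = 267.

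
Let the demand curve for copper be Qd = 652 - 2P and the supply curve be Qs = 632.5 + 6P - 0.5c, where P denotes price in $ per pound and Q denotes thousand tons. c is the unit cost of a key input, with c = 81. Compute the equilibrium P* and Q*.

With c = 81, supply is Qs = 592 + 6P.
The market clears where 652 - 2P = 592 + 6P. Rearranging, 8P = 60, hence P* = 7.5.
Substitute back: Q* = 652 - 2(7.5) = 637.

P* = 7.5, Q* = 637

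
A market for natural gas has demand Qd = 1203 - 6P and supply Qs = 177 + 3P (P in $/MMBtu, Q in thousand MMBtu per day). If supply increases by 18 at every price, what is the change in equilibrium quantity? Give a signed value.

At equilibrium Qd = Qs, so 1203 - 6P = 177 + 3P; collecting terms, 1026 = 9P and P* = 114.
From the demand curve, Q* = 1203 - 6(114) = 519.
After the shift, supply is Qs = 195 + 3P.
Re-solving, 9P = 1008 gives P = 112 and Q = 531.
ΔQ = 531 - 519 = 12.

ΔQ = 12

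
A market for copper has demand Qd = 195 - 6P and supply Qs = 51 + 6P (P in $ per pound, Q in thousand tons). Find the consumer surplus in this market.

Consumer surplus = 1260.75

Equating demand and supply, 195 - 6P = 51 + 6P gives 12P = 144, so P* = 12.
Substitute back: Q* = 195 - 6(12) = 123.
Demand choke price (Qd = 0): P = 195/6 = 32.5. Consumer surplus = ½ × (32.5 - 12) × 123 = 1260.75.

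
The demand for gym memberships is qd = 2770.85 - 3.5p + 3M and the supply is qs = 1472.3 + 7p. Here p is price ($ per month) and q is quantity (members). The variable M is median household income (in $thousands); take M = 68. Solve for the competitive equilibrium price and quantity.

With M = 68, demand is qd = 2974.85 - 3.5p.
At equilibrium qd = qs, so 2974.85 - 3.5p = 1472.3 + 7p; collecting terms, 1502.55 = 10.5p and p* = 143.1.
Substitute back: q* = 2974.85 - 3.5(143.1) = 2474.

p* = 143.1, q* = 2474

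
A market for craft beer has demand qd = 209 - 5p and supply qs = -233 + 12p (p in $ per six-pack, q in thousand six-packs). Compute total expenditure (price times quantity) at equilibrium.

Total expenditure = 2054

The market clears where 209 - 5p = -233 + 12p. Rearranging, 17p = 442, hence p* = 26.
From the demand curve, q* = 209 - 5(26) = 79.
Total expenditure = p* × q* = 26 × 79 = 2054.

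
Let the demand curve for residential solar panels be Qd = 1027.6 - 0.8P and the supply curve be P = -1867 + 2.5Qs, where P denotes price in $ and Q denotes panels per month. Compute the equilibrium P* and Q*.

P* = 234, Q* = 840.4

Rewriting in direct form: Qs = 746.8 + 0.4P.
Equating demand and supply, 1027.6 - 0.8P = 746.8 + 0.4P gives 1.2P = 280.8, so P* = 234.
Then Q* = 1027.6 - 0.8(234) = 840.4.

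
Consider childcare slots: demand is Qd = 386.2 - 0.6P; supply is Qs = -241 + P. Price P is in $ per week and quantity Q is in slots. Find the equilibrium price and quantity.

The market clears where 386.2 - 0.6P = -241 + P. Rearranging, 1.6P = 627.2, hence P* = 392.
Plugging P* into demand: Q* = 386.2 - 0.6(392) = 151.

P* = 392, Q* = 151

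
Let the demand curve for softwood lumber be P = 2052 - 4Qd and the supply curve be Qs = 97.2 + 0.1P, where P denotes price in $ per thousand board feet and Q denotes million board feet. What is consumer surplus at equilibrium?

Consumer surplus = 93312

Solving each curve for Q: Qd = 513 - 0.25P.
Set Qd = Qs: 513 - 0.25P = 97.2 + 0.1P, so 415.8 = 0.35P and P* = 1188.
From the demand curve, Q* = 513 - 0.25(1188) = 216.
Demand choke price (Qd = 0): P = 513/0.25 = 2052. Consumer surplus = ½ × (2052 - 1188) × 216 = 93312.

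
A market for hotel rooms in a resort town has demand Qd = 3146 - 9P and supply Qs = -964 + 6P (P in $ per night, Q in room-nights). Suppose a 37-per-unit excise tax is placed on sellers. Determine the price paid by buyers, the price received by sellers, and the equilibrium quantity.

P_b = 288.8, P_s = 251.8, Q = 546.8

With a tax of 37 on sellers, they supply based on the net price P_s = P_b - 37, so Qs = -1186 + 6P_b.
Set Qd = Qs: 3146 - 9P_b = -1186 + 6P_b, so 4332 = 15P_b and P_b = 288.8.
Then P_s = 288.8 - 37 = 251.8 and Q = 3146 - 9(288.8) = 546.8.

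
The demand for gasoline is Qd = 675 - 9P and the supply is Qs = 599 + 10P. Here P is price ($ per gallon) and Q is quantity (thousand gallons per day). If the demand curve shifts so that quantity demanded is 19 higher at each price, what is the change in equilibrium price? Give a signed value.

ΔP = 1

Set Qd = Qs: 675 - 9P = 599 + 10P, so 76 = 19P and P* = 4.
Plugging P* into demand: Q* = 675 - 9(4) = 639.
After the shift, demand is Qd = 694 - 9P.
The new intersection has 95 = 19P, i.e. P = 5, Q = 649.
ΔP = 5 - 4 = 1.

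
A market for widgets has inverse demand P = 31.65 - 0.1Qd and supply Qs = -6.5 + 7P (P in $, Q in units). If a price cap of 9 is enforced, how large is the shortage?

Shortage = 170

Rewriting in direct form: Qd = 316.5 - 10P.
Evaluating both curves at the ceiling price 9 gives Qd = 226.5, Qs = 56.5.
Shortage = Qd - Qs = 226.5 - 56.5 = 170.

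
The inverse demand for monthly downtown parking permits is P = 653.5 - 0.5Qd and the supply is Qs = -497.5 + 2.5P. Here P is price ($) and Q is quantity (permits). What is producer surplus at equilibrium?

Producer surplus = 51005

Rewriting in direct form: Qd = 1307 - 2P.
At equilibrium Qd = Qs, so 1307 - 2P = -497.5 + 2.5P; collecting terms, 1804.5 = 4.5P and P* = 401.
From the demand curve, Q* = 1307 - 2(401) = 505.
Supply choke price (Qs = 0): P = 199. Producer surplus = ½ × (401 - 199) × 505 = 51005.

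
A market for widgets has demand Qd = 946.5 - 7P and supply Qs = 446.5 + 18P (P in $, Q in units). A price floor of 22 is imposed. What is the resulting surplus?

Surplus = 50

At P = 22: Qd = 792.5 and Qs = 842.5.
Surplus = Qs - Qd = 842.5 - 792.5 = 50.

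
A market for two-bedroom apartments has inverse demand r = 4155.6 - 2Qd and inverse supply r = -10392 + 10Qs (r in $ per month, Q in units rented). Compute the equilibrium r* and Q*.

Solving each curve for Q: Qd = 2077.8 - 0.5r and Qs = 1039.2 + 0.1r.
The market clears where 2077.8 - 0.5r = 1039.2 + 0.1r. Rearranging, 0.6r = 1038.6, hence r* = 1731.
Substitute back: Q* = 2077.8 - 0.5(1731) = 1212.3.

r* = 1731, Q* = 1212.3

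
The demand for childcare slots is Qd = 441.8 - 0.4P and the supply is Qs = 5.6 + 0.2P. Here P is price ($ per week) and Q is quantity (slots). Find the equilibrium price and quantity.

Equating demand and supply, 441.8 - 0.4P = 5.6 + 0.2P gives 0.6P = 436.2, so P* = 727.
Plugging P* into demand: Q* = 441.8 - 0.4(727) = 151.

P* = 727, Q* = 151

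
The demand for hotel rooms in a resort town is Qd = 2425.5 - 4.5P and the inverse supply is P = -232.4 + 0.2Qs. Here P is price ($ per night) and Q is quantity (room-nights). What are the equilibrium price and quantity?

Solving each curve for Q: Qs = 1162 + 5P.
Equating demand and supply, 2425.5 - 4.5P = 1162 + 5P gives 9.5P = 1263.5, so P* = 133.
From the demand curve, Q* = 2425.5 - 4.5(133) = 1827.

P* = 133, Q* = 1827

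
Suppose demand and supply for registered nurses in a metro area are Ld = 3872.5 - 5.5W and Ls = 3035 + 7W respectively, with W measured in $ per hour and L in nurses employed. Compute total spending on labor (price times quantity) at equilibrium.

Equating demand and supply, 3872.5 - 5.5W = 3035 + 7W gives 12.5W = 837.5, so W* = 67.
Plugging W* into demand: L* = 3872.5 - 5.5(67) = 3504.
Total spending on labor = W* × L* = 67 × 3504 = 234768.

Total spending on labor = 234768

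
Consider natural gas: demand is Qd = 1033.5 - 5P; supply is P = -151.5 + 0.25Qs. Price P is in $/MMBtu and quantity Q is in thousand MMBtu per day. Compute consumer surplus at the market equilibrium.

Consumer surplus = 63361.6

Rewriting in direct form: Qs = 606 + 4P.
At equilibrium Qd = Qs, so 1033.5 - 5P = 606 + 4P; collecting terms, 427.5 = 9P and P* = 47.5.
Plugging P* into demand: Q* = 1033.5 - 5(47.5) = 796.
Demand choke price (Qd = 0): P = 1033.5/5 = 206.7. Consumer surplus = ½ × (206.7 - 47.5) × 796 = 63361.6.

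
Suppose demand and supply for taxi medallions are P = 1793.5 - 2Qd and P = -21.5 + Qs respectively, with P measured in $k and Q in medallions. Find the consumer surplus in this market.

In direct form, Qd = 896.75 - 0.5P and Qs = 21.5 + P.
The market clears where 896.75 - 0.5P = 21.5 + P. Rearranging, 1.5P = 875.25, hence P* = 583.5.
From the demand curve, Q* = 896.75 - 0.5(583.5) = 605.
Demand choke price (Qd = 0): P = 896.75/0.5 = 1793.5. Consumer surplus = ½ × (1793.5 - 583.5) × 605 = 366025.

Consumer surplus = 366025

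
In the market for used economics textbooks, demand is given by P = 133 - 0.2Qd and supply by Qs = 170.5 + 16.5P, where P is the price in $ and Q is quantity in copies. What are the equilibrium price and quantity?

Rewriting in direct form: Qd = 665 - 5P.
Set Qd = Qs: 665 - 5P = 170.5 + 16.5P, so 494.5 = 21.5P and P* = 23.
From the demand curve, Q* = 665 - 5(23) = 550.

P* = 23, Q* = 550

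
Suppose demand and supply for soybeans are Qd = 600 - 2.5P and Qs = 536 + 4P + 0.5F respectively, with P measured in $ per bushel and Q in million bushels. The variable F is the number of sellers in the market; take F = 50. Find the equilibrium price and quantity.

P* = 6, Q* = 585

With F = 50, supply is Qs = 561 + 4P.
The market clears where 600 - 2.5P = 561 + 4P. Rearranging, 6.5P = 39, hence P* = 6.
From the demand curve, Q* = 600 - 2.5(6) = 585.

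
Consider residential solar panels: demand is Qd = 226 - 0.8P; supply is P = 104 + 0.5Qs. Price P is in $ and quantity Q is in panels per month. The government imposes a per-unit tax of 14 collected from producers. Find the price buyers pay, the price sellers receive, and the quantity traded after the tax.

P_b = 165, P_s = 151, Q = 94

Inverting to quantity form: Qs = -208 + 2P.
Producers keep P_s = P_b - 14 per unit, so supply in terms of the buyer price is Qs = -236 + 2P_b.
Set Qd = Qs: 226 - 0.8P_b = -236 + 2P_b, so 462 = 2.8P_b and P_b = 165.
Then P_s = 165 - 14 = 151 and Q = 226 - 0.8(165) = 94.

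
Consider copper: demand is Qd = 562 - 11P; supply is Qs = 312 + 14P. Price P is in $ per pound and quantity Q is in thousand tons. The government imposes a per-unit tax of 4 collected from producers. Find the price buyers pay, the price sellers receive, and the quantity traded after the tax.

The tax drives a wedge P_b - P_s = 4. Substituting P_s = P_b - 4 into supply: Qs = 256 + 14P_b.
Set Qd = Qs: 562 - 11P_b = 256 + 14P_b, so 306 = 25P_b and P_b = 12.24.
So P_s = 8.24 and the quantity traded is Q = 562 - 11(12.24) = 427.36.

P_b = 12.24, P_s = 8.24, Q = 427.36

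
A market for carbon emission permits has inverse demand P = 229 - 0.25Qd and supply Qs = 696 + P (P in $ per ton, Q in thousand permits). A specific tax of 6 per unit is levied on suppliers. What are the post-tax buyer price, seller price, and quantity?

P_b = 45.2, P_s = 39.2, Q = 735.2

Inverting to quantity form: Qd = 916 - 4P.
The tax drives a wedge P_b - P_s = 6. Substituting P_s = P_b - 6 into supply: Qs = 690 + P_b.
Equate demand and the shifted supply: 916 - 4P_b = 690 + P_b, giving 5P_b = 226, so P_b = 45.2.
So P_s = 39.2 and the quantity traded is Q = 916 - 4(45.2) = 735.2.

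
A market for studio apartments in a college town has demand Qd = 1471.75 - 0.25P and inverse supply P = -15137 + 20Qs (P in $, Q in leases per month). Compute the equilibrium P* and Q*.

In direct form, Qs = 756.85 + 0.05P.
At equilibrium Qd = Qs, so 1471.75 - 0.25P = 756.85 + 0.05P; collecting terms, 714.9 = 0.3P and P* = 2383.
Substitute back: Q* = 1471.75 - 0.25(2383) = 876.

P* = 2383, Q* = 876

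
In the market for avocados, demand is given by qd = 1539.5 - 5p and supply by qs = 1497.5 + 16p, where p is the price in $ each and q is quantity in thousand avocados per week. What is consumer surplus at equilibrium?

Consumer surplus = 233937.025

Set qd = qs: 1539.5 - 5p = 1497.5 + 16p, so 42 = 21p and p* = 2.
Plugging p* into demand: q* = 1539.5 - 5(2) = 1529.5.
Demand choke price (qd = 0): p = 1539.5/5 = 307.9. Consumer surplus = ½ × (307.9 - 2) × 1529.5 = 233937.025.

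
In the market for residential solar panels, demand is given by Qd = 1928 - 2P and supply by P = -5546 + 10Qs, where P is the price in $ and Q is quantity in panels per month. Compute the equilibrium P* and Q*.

P* = 654, Q* = 620

Inverting to quantity form: Qs = 554.6 + 0.1P.
Equating demand and supply, 1928 - 2P = 554.6 + 0.1P gives 2.1P = 1373.4, so P* = 654.
From the demand curve, Q* = 1928 - 2(654) = 620.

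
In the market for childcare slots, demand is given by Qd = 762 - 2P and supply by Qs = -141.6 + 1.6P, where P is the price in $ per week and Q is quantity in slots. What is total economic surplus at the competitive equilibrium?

Total surplus = 38025

The market clears where 762 - 2P = -141.6 + 1.6P. Rearranging, 3.6P = 903.6, hence P* = 251.
From the demand curve, Q* = 762 - 2(251) = 260.
Demand choke price = 381; supply choke price = 88.5. CS = ½(381 - 251)(260) = 16900; PS = ½(251 - 88.5)(260) = 21125. Total surplus = 38025.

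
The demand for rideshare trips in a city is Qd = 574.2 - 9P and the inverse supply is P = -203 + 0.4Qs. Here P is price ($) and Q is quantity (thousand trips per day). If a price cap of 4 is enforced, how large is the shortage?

Shortage = 20.7

In direct form, Qs = 507.5 + 2.5P.
At P = 4: Qd = 538.2 and Qs = 517.5.
Shortage = Qd - Qs = 538.2 - 517.5 = 20.7.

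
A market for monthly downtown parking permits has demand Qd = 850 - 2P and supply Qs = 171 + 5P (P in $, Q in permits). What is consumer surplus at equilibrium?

Consumer surplus = 107584

Equating demand and supply, 850 - 2P = 171 + 5P gives 7P = 679, so P* = 97.
Substitute back: Q* = 850 - 2(97) = 656.
Demand choke price (Qd = 0): P = 850/2 = 425. Consumer surplus = ½ × (425 - 97) × 656 = 107584.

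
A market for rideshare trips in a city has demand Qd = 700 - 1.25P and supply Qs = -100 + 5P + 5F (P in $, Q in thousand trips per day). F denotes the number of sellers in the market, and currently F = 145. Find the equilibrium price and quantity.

P* = 12, Q* = 685

With F = 145, supply is Qs = 625 + 5P.
The market clears where 700 - 1.25P = 625 + 5P. Rearranging, 6.25P = 75, hence P* = 12.
From the demand curve, Q* = 700 - 1.25(12) = 685.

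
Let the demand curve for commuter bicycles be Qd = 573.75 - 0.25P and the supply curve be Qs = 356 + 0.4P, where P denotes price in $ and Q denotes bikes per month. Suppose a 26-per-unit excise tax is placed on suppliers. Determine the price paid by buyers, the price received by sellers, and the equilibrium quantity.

With a tax of 26 on suppliers, they supply based on the net price P_s = P_b - 26, so Qs = 345.6 + 0.4P_b.
Equate demand and the shifted supply: 573.75 - 0.25P_b = 345.6 + 0.4P_b, giving 0.65P_b = 228.15, so P_b = 351.
So P_s = 325 and the quantity traded is Q = 573.75 - 0.25(351) = 486.

P_b = 351, P_s = 325, Q = 486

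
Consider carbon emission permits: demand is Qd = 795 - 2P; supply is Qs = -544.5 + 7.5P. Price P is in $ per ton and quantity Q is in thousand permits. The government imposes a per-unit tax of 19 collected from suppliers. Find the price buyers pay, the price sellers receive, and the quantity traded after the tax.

Suppliers keep P_s = P_b - 19 per unit, so supply in terms of the buyer price is Qs = -687 + 7.5P_b.
Set Qd = Qs: 795 - 2P_b = -687 + 7.5P_b, so 1482 = 9.5P_b and P_b = 156.
So P_s = 137 and the quantity traded is Q = 795 - 2(156) = 483.

P_b = 156, P_s = 137, Q = 483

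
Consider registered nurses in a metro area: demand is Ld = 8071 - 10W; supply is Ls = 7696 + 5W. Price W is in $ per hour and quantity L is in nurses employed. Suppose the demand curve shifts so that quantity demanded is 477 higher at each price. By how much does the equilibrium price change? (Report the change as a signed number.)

ΔW = 31.8

The market clears where 8071 - 10W = 7696 + 5W. Rearranging, 15W = 375, hence W* = 25.
Plugging W* into demand: L* = 8071 - 10(25) = 7821.
After the shift, demand is Ld = 8548 - 10W.
The new intersection has 852 = 15W, i.e. W = 56.8, L = 7980.
ΔW = 56.8 - 25 = 31.8.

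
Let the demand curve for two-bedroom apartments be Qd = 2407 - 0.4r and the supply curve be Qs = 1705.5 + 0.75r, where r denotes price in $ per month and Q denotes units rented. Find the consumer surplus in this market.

Consumer surplus = 5848211.25

Equating demand and supply, 2407 - 0.4r = 1705.5 + 0.75r gives 1.15r = 701.5, so r* = 610.
From the demand curve, Q* = 2407 - 0.4(610) = 2163.
Demand choke price (Qd = 0): r = 2407/0.4 = 6017.5. Consumer surplus = ½ × (6017.5 - 610) × 2163 = 5848211.25.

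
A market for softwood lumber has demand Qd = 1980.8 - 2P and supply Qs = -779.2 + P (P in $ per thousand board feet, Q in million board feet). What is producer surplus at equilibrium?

Producer surplus = 9912.32

At equilibrium Qd = Qs, so 1980.8 - 2P = -779.2 + P; collecting terms, 2760 = 3P and P* = 920.
Plugging P* into demand: Q* = 1980.8 - 2(920) = 140.8.
Supply choke price (Qs = 0): P = 779.2. Producer surplus = ½ × (920 - 779.2) × 140.8 = 9912.32.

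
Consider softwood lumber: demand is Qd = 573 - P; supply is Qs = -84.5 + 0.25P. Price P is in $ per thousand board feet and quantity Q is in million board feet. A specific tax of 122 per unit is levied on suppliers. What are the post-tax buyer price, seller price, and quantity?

P_b = 550.4, P_s = 428.4, Q = 22.6

With a tax of 122 on suppliers, they supply based on the net price P_s = P_b - 122, so Qs = -115 + 0.25P_b.
Equate demand and the shifted supply: 573 - P_b = -115 + 0.25P_b, giving 1.25P_b = 688, so P_b = 550.4.
So P_s = 428.4 and the quantity traded is Q = 573 - 550.4 = 22.6.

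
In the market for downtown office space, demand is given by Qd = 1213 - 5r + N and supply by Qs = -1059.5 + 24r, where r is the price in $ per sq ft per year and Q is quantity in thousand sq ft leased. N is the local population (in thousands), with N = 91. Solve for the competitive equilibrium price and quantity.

r* = 81.5, Q* = 896.5

With N = 91, demand is Qd = 1304 - 5r.
The market clears where 1304 - 5r = -1059.5 + 24r. Rearranging, 29r = 2363.5, hence r* = 81.5.
From the demand curve, Q* = 1304 - 5(81.5) = 896.5.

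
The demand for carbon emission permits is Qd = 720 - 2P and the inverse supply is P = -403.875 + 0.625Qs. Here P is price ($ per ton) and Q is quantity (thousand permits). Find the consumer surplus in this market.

Consumer surplus = 115260.25

Rewriting in direct form: Qs = 646.2 + 1.6P.
Set Qd = Qs: 720 - 2P = 646.2 + 1.6P, so 73.8 = 3.6P and P* = 20.5.
Plugging P* into demand: Q* = 720 - 2(20.5) = 679.
Demand choke price (Qd = 0): P = 720/2 = 360. Consumer surplus = ½ × (360 - 20.5) × 679 = 115260.25.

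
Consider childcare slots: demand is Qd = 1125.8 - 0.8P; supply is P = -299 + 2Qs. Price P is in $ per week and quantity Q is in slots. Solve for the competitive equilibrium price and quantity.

P* = 751, Q* = 525

In direct form, Qs = 149.5 + 0.5P.
The market clears where 1125.8 - 0.8P = 149.5 + 0.5P. Rearranging, 1.3P = 976.3, hence P* = 751.
From the demand curve, Q* = 1125.8 - 0.8(751) = 525.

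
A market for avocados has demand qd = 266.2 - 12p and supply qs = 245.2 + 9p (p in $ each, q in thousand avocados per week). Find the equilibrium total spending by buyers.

At equilibrium qd = qs, so 266.2 - 12p = 245.2 + 9p; collecting terms, 21 = 21p and p* = 1.
Substitute back: q* = 266.2 - 12(1) = 254.2.
Total spending by buyers = p* × q* = 1 × 254.2 = 254.2.

Total spending by buyers = 254.2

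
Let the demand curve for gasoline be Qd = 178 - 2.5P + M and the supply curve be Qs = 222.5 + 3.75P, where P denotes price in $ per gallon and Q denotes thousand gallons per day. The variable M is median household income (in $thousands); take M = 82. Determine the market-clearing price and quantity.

P* = 6, Q* = 245

With M = 82, demand is Qd = 260 - 2.5P.
Equating demand and supply, 260 - 2.5P = 222.5 + 3.75P gives 6.25P = 37.5, so P* = 6.
Substitute back: Q* = 260 - 2.5(6) = 245.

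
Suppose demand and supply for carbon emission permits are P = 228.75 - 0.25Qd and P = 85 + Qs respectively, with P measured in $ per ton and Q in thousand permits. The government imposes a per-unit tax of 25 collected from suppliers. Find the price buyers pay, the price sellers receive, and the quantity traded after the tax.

P_b = 205, P_s = 180, Q = 95

Rewriting in direct form: Qd = 915 - 4P and Qs = -85 + P.
The tax drives a wedge P_b - P_s = 25. Substituting P_s = P_b - 25 into supply: Qs = -110 + P_b.
Equate demand and the shifted supply: 915 - 4P_b = -110 + P_b, giving 5P_b = 1025, so P_b = 205.
So P_s = 180 and the quantity traded is Q = 915 - 4(205) = 95.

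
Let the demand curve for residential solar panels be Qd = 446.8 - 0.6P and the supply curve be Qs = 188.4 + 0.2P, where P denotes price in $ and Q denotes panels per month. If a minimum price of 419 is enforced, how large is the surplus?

Evaluating both curves at the floor price 419 gives Qd = 195.4, Qs = 272.2.
Surplus = Qs - Qd = 272.2 - 195.4 = 76.8.

Surplus = 76.8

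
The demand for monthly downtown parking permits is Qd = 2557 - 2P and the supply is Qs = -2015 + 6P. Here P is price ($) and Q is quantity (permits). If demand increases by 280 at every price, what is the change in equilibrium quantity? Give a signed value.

Equating demand and supply, 2557 - 2P = -2015 + 6P gives 8P = 4572, so P* = 571.5.
Substitute back: Q* = 2557 - 2(571.5) = 1414.
After the shift, demand is Qd = 2837 - 2P.
The new intersection has 4852 = 8P, i.e. P = 606.5, Q = 1624.
ΔQ = 1624 - 1414 = 210.

ΔQ = 210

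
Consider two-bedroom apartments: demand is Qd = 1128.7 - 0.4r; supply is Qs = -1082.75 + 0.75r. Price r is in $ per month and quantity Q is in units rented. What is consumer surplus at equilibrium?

Set Qd = Qs: 1128.7 - 0.4r = -1082.75 + 0.75r, so 2211.45 = 1.15r and r* = 1923.
From the demand curve, Q* = 1128.7 - 0.4(1923) = 359.5.
Demand choke price (Qd = 0): r = 1128.7/0.4 = 2821.75. Consumer surplus = ½ × (2821.75 - 1923) × 359.5 = 161550.3125.

Consumer surplus = 161550.3125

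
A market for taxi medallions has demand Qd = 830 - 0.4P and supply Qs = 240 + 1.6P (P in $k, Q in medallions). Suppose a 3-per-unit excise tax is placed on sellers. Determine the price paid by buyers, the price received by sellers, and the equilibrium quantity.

P_b = 297.4, P_s = 294.4, Q = 711.04

Sellers keep P_s = P_b - 3 per unit, so supply in terms of the buyer price is Qs = 235.2 + 1.6P_b.
Equate demand and the shifted supply: 830 - 0.4P_b = 235.2 + 1.6P_b, giving 2P_b = 594.8, so P_b = 297.4.
So P_s = 294.4 and the quantity traded is Q = 830 - 0.4(297.4) = 711.04.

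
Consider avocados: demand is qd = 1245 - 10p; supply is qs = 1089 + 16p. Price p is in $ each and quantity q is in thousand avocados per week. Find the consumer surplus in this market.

Consumer surplus = 70211.25

Equating demand and supply, 1245 - 10p = 1089 + 16p gives 26p = 156, so p* = 6.
Plugging p* into demand: q* = 1245 - 10(6) = 1185.
Demand choke price (qd = 0): p = 1245/10 = 124.5. Consumer surplus = ½ × (124.5 - 6) × 1185 = 70211.25.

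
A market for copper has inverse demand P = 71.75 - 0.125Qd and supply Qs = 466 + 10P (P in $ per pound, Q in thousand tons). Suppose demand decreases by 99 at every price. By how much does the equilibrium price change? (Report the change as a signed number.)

In direct form, Qd = 574 - 8P.
At equilibrium Qd = Qs, so 574 - 8P = 466 + 10P; collecting terms, 108 = 18P and P* = 6.
Then Q* = 574 - 8(6) = 526.
After the shift, demand is Qd = 475 - 8P.
New equilibrium: 9 = 18P, so P = 0.5 and Q = 471.
ΔP = 0.5 - 6 = -5.5.

ΔP = -5.5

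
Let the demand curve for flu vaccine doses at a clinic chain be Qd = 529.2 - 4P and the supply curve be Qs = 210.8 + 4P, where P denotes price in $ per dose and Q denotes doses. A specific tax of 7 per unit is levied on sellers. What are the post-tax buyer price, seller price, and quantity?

With a tax of 7 on sellers, they supply based on the net price P_s = P_b - 7, so Qs = 182.8 + 4P_b.
Market clearing requires 529.2 - 4P_b = 182.8 + 4P_b; hence 346.4 = 8P_b and P_b = 43.3.
So P_s = 36.3 and the quantity traded is Q = 529.2 - 4(43.3) = 356.

P_b = 43.3, P_s = 36.3, Q = 356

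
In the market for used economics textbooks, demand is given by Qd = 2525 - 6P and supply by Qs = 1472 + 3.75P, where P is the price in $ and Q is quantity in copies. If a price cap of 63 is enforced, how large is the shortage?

With P fixed at 63, quantity demanded is 2147 and quantity supplied is 1708.25.
Shortage = Qd - Qs = 2147 - 1708.25 = 438.75.

Shortage = 438.75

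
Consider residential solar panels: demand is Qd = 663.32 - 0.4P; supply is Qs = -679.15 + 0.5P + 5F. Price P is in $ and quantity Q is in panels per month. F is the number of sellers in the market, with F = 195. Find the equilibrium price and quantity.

P* = 408.3, Q* = 500

With F = 195, supply is Qs = 295.85 + 0.5P.
At equilibrium Qd = Qs, so 663.32 - 0.4P = 295.85 + 0.5P; collecting terms, 367.47 = 0.9P and P* = 408.3.
Substitute back: Q* = 663.32 - 0.4(408.3) = 500.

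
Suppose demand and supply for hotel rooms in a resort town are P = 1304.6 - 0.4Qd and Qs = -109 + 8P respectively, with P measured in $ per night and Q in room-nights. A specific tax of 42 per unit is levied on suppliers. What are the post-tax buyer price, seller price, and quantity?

P_b = 353, P_s = 311, Q = 2379

In direct form, Qd = 3261.5 - 2.5P.
With a tax of 42 on suppliers, they supply based on the net price P_s = P_b - 42, so Qs = -445 + 8P_b.
Market clearing requires 3261.5 - 2.5P_b = -445 + 8P_b; hence 3706.5 = 10.5P_b and P_b = 353.
Then P_s = 353 - 42 = 311 and Q = 3261.5 - 2.5(353) = 2379.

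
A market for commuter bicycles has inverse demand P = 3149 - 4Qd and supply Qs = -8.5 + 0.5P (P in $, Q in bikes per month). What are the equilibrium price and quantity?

P* = 1061, Q* = 522

Inverting to quantity form: Qd = 787.25 - 0.25P.
The market clears where 787.25 - 0.25P = -8.5 + 0.5P. Rearranging, 0.75P = 795.75, hence P* = 1061.
Plugging P* into demand: Q* = 787.25 - 0.25(1061) = 522.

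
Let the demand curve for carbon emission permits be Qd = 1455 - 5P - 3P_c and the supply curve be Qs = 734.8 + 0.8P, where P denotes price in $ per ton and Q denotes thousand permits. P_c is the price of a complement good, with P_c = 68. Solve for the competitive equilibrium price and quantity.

With P_c = 68, demand is Qd = 1251 - 5P.
Set Qd = Qs: 1251 - 5P = 734.8 + 0.8P, so 516.2 = 5.8P and P* = 89.
Plugging P* into demand: Q* = 1251 - 5(89) = 806.

P* = 89, Q* = 806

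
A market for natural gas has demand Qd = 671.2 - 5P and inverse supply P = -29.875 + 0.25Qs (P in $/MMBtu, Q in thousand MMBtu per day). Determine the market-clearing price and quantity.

Rewriting in direct form: Qs = 119.5 + 4P.
Set Qd = Qs: 671.2 - 5P = 119.5 + 4P, so 551.7 = 9P and P* = 61.3.
Then Q* = 671.2 - 5(61.3) = 364.7.

P* = 61.3, Q* = 364.7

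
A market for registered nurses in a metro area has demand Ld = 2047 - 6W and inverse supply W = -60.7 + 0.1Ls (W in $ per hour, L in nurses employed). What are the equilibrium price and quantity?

Solving each curve for L: Ls = 607 + 10W.
Set Ld = Ls: 2047 - 6W = 607 + 10W, so 1440 = 16W and W* = 90.
Plugging W* into demand: L* = 2047 - 6(90) = 1507.

W* = 90, L* = 1507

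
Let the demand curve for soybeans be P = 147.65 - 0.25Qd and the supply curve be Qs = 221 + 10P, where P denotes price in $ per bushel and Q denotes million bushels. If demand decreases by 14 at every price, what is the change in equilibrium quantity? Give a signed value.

ΔQ = -10

Inverting to quantity form: Qd = 590.6 - 4P.
Equating demand and supply, 590.6 - 4P = 221 + 10P gives 14P = 369.6, so P* = 26.4.
From the demand curve, Q* = 590.6 - 4(26.4) = 485.
After the shift, demand is Qd = 576.6 - 4P.
Re-solving, 14P = 355.6 gives P = 25.4 and Q = 475.
ΔQ = 475 - 485 = -10.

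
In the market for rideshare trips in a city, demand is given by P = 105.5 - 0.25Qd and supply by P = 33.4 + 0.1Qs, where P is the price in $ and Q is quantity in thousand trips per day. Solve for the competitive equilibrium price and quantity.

Rewriting in direct form: Qd = 422 - 4P and Qs = -334 + 10P.
Equating demand and supply, 422 - 4P = -334 + 10P gives 14P = 756, so P* = 54.
Then Q* = 422 - 4(54) = 206.

P* = 54, Q* = 206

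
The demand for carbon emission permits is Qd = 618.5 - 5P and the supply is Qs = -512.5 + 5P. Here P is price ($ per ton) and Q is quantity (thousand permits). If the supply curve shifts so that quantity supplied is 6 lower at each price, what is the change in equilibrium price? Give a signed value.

ΔP = 0.6

Equating demand and supply, 618.5 - 5P = -512.5 + 5P gives 10P = 1131, so P* = 113.1.
From the demand curve, Q* = 618.5 - 5(113.1) = 53.
After the shift, supply is Qs = -518.5 + 5P.
Re-solving, 10P = 1137 gives P = 113.7 and Q = 50.
ΔP = 113.7 - 113.1 = 0.6.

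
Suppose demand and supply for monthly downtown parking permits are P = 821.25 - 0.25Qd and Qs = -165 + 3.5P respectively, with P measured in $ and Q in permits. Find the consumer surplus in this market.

Inverting to quantity form: Qd = 3285 - 4P.
At equilibrium Qd = Qs, so 3285 - 4P = -165 + 3.5P; collecting terms, 3450 = 7.5P and P* = 460.
Substitute back: Q* = 3285 - 4(460) = 1445.
Demand choke price (Qd = 0): P = 3285/4 = 821.25. Consumer surplus = ½ × (821.25 - 460) × 1445 = 261003.125.

Consumer surplus = 261003.125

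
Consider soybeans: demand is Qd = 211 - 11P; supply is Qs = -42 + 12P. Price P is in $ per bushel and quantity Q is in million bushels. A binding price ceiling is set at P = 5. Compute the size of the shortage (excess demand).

Shortage = 138

With P fixed at 5, quantity demanded is 156 and quantity supplied is 18.
Shortage = Qd - Qs = 156 - 18 = 138.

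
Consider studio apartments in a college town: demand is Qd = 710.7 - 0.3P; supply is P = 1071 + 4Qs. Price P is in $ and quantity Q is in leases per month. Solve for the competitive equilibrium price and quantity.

P* = 1779, Q* = 177

Rewriting in direct form: Qs = -267.75 + 0.25P.
Set Qd = Qs: 710.7 - 0.3P = -267.75 + 0.25P, so 978.45 = 0.55P and P* = 1779.
From the demand curve, Q* = 710.7 - 0.3(1779) = 177.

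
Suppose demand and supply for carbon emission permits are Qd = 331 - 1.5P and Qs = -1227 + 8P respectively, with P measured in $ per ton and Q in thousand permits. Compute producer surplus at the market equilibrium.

Producer surplus = 451.5625

Equating demand and supply, 331 - 1.5P = -1227 + 8P gives 9.5P = 1558, so P* = 164.
From the demand curve, Q* = 331 - 1.5(164) = 85.
Supply choke price (Qs = 0): P = 153.375. Producer surplus = ½ × (164 - 153.375) × 85 = 451.5625.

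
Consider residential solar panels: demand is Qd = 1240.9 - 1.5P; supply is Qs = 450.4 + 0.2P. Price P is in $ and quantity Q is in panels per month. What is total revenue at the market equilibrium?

Total revenue = 252681

Equating demand and supply, 1240.9 - 1.5P = 450.4 + 0.2P gives 1.7P = 790.5, so P* = 465.
Substitute back: Q* = 1240.9 - 1.5(465) = 543.4.
Total revenue = P* × Q* = 465 × 543.4 = 252681.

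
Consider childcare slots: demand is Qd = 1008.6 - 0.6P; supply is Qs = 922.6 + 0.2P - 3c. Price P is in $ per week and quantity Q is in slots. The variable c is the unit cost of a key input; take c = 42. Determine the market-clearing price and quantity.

P* = 265, Q* = 849.6

With c = 42, supply is Qs = 796.6 + 0.2P.
Set Qd = Qs: 1008.6 - 0.6P = 796.6 + 0.2P, so 212 = 0.8P and P* = 265.
Plugging P* into demand: Q* = 1008.6 - 0.6(265) = 849.6.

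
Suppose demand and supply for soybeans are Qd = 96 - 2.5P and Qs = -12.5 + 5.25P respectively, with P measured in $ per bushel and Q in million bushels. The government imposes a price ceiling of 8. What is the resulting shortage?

With P fixed at 8, quantity demanded is 76 and quantity supplied is 29.5.
Shortage = Qd - Qs = 76 - 29.5 = 46.5.

Shortage = 46.5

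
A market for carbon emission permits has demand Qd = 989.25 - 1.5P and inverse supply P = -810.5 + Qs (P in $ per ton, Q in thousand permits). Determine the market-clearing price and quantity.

In direct form, Qs = 810.5 + P.
The market clears where 989.25 - 1.5P = 810.5 + P. Rearranging, 2.5P = 178.75, hence P* = 71.5.
Then Q* = 989.25 - 1.5(71.5) = 882.

P* = 71.5, Q* = 882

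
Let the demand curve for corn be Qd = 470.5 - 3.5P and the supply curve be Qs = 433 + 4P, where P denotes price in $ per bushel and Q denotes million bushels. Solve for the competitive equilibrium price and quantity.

P* = 5, Q* = 453

The market clears where 470.5 - 3.5P = 433 + 4P. Rearranging, 7.5P = 37.5, hence P* = 5.
Then Q* = 470.5 - 3.5(5) = 453.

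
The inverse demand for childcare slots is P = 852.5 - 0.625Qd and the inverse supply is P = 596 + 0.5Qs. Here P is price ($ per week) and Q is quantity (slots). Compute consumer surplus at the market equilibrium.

Inverting to quantity form: Qd = 1364 - 1.6P and Qs = -1192 + 2P.
Equating demand and supply, 1364 - 1.6P = -1192 + 2P gives 3.6P = 2556, so P* = 710.
Substitute back: Q* = 1364 - 1.6(710) = 228.
Demand choke price (Qd = 0): P = 1364/1.6 = 852.5. Consumer surplus = ½ × (852.5 - 710) × 228 = 16245.

Consumer surplus = 16245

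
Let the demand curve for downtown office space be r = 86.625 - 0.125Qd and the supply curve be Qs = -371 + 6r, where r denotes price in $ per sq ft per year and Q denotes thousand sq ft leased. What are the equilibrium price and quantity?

Inverting to quantity form: Qd = 693 - 8r.
Equating demand and supply, 693 - 8r = -371 + 6r gives 14r = 1064, so r* = 76.
From the demand curve, Q* = 693 - 8(76) = 85.

r* = 76, Q* = 85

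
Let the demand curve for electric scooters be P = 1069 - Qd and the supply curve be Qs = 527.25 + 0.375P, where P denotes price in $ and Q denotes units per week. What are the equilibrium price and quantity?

P* = 394, Q* = 675

In direct form, Qd = 1069 - P.
Set Qd = Qs: 1069 - P = 527.25 + 0.375P, so 541.75 = 1.375P and P* = 394.
Plugging P* into demand: Q* = 1069 - 394 = 675.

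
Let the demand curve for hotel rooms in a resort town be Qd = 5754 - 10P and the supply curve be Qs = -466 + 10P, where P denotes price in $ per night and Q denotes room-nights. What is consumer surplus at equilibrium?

Set Qd = Qs: 5754 - 10P = -466 + 10P, so 6220 = 20P and P* = 311.
From the demand curve, Q* = 5754 - 10(311) = 2644.
Demand choke price (Qd = 0): P = 5754/10 = 575.4. Consumer surplus = ½ × (575.4 - 311) × 2644 = 349536.8.

Consumer surplus = 349536.8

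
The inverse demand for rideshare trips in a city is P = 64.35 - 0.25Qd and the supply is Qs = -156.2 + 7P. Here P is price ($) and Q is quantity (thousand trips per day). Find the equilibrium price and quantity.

Inverting to quantity form: Qd = 257.4 - 4P.
Equating demand and supply, 257.4 - 4P = -156.2 + 7P gives 11P = 413.6, so P* = 37.6.
Substitute back: Q* = 257.4 - 4(37.6) = 107.

P* = 37.6, Q* = 107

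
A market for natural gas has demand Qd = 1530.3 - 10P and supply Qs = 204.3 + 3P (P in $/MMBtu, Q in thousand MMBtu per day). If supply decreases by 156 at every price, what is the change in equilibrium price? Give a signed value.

Equating demand and supply, 1530.3 - 10P = 204.3 + 3P gives 13P = 1326, so P* = 102.
Then Q* = 1530.3 - 10(102) = 510.3.
After the shift, supply is Qs = 48.3 + 3P.
New equilibrium: 1482 = 13P, so P = 114 and Q = 390.3.
ΔP = 114 - 102 = 12.

ΔP = 12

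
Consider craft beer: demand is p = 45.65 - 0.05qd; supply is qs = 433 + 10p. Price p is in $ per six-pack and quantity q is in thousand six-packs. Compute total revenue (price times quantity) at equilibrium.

Total revenue = 9488

In direct form, qd = 913 - 20p.
Equating demand and supply, 913 - 20p = 433 + 10p gives 30p = 480, so p* = 16.
From the demand curve, q* = 913 - 20(16) = 593.
Total revenue = p* × q* = 16 × 593 = 9488.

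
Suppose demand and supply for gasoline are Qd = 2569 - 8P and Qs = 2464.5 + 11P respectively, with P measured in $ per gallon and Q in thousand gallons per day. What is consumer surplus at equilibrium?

Equating demand and supply, 2569 - 8P = 2464.5 + 11P gives 19P = 104.5, so P* = 5.5.
Then Q* = 2569 - 8(5.5) = 2525.
Demand choke price (Qd = 0): P = 2569/8 = 321.125. Consumer surplus = ½ × (321.125 - 5.5) × 2525 = 398476.5625.

Consumer surplus = 398476.5625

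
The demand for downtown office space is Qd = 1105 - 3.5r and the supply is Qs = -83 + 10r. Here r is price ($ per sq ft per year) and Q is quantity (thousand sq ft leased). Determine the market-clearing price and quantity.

The market clears where 1105 - 3.5r = -83 + 10r. Rearranging, 13.5r = 1188, hence r* = 88.
Then Q* = 1105 - 3.5(88) = 797.

r* = 88, Q* = 797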